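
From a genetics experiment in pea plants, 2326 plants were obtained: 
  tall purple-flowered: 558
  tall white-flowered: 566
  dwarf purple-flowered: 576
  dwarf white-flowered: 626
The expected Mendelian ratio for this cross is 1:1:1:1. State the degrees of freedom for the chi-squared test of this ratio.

A goodness-of-fit test with 4 phenotype classes has df = 4 − 1 = 3.

3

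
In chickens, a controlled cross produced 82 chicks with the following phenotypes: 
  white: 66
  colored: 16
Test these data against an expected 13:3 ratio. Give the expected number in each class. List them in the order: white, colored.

Expected counts for N = 82 under a 13:3 ratio (total parts = 16):
  white: 82 × 13/16 = 66.625
  colored: 82 × 3/16 = 15.375

66.625, 15.375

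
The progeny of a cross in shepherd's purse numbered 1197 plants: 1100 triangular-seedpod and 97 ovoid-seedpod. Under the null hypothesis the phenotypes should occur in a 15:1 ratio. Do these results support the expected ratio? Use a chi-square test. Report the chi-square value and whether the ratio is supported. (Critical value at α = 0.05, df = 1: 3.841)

7.019; not consistent

Total ratio parts = 16. Expected numbers out of 1197:
  triangular-seedpod: 1197 × 15/16 = 1122.1875
  ovoid-seedpod: 1197 × 1/16 = 74.8125
χ² = Σ (O − E)² / E
  triangular-seedpod: (1100 − 1122.1875)² / 1122.1875 = 0.4387
  ovoid-seedpod: (97 − 74.8125)² / 74.8125 = 6.5803
χ² = 0.4387 + 6.5803 = 7.019
Degrees of freedom = 2 − 1 = 1; critical value at α = 0.05 is 3.841.
Since 7.019 > 3.841, we reject the null hypothesis — the data do not fit the 15:1 ratio.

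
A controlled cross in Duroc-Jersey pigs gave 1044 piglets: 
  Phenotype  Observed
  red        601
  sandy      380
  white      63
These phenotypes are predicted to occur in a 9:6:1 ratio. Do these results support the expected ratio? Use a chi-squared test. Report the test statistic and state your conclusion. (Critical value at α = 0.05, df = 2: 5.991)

Under the 9:6:1 hypothesis (Σ ratio = 16, N = 1044):
  red: 1044 × 9/16 = 587.25
  sandy: 1044 × 6/16 = 391.5
  white: 1044 × 1/16 = 65.25
χ² = Σ (O − E)² / E
  red: (601 − 587.25)² / 587.25 = 0.3219
  sandy: (380 − 391.5)² / 391.5 = 0.3378
  white: (63 − 65.25)² / 65.25 = 0.0776
χ² = 0.3219 + 0.3378 + 0.0776 = 0.7373 ≈ 0.737
Degrees of freedom = 3 − 1 = 2; critical value at α = 0.05 is 5.991.
Since 0.737 < 5.991, we fail to reject the null hypothesis — the data are consistent with the 9:6:1 ratio.

0.737; consistent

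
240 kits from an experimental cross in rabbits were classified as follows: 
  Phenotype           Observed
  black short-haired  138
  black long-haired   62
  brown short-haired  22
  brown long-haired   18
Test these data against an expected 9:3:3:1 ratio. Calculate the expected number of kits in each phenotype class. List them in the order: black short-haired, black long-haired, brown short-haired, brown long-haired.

Under the 9:3:3:1 hypothesis (Σ ratio = 16, N = 240):
  black short-haired: 240 × 9/16 = 135
  black long-haired: 240 × 3/16 = 45
  brown short-haired: 240 × 3/16 = 45
  brown long-haired: 240 × 1/16 = 15

135, 45, 45, 15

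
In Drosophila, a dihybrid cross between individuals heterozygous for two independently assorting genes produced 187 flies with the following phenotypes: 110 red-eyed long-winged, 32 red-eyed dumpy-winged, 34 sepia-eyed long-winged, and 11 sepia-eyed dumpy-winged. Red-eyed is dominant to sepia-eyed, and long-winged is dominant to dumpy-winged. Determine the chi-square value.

A dihybrid F₂ with independent assortment and complete dominance at both loci gives a 9:3:3:1 phenotypic ratio.
Under the 9:3:3:1 hypothesis (Σ ratio = 16, N = 187):
  red-eyed long-winged: 187 × 9/16 = 105.1875
  red-eyed dumpy-winged: 187 × 3/16 = 35.0625
  sepia-eyed long-winged: 187 × 3/16 = 35.0625
  sepia-eyed dumpy-winged: 187 × 1/16 = 11.6875
χ² = Σ (O − E)² / E
  red-eyed long-winged: (110 − 105.1875)² / 105.1875 = 0.2202
  red-eyed dumpy-winged: (32 − 35.0625)² / 35.0625 = 0.2675
  sepia-eyed long-winged: (34 − 35.0625)² / 35.0625 = 0.0322
  sepia-eyed dumpy-winged: (11 − 11.6875)² / 11.6875 = 0.0404
χ² = 0.2202 + 0.2675 + 0.0322 + 0.0404 = 0.5603 ≈ 0.560

0.560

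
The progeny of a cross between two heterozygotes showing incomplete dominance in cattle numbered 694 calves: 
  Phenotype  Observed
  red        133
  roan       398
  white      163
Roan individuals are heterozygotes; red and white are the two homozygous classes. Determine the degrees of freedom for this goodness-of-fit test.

With incomplete dominance, a heterozygote × heterozygote cross gives a 1:2:1 phenotypic ratio.
A goodness-of-fit test with 3 phenotype classes has df = 3 − 1 = 2.

2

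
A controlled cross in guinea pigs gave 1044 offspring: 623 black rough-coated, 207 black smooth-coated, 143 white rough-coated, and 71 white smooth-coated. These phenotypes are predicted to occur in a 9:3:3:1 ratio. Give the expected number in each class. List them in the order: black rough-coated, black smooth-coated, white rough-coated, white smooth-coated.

587.25, 195.75, 195.75, 65.25

Total ratio parts = 16. Expected numbers out of 1044:
  black rough-coated: 1044 × 9/16 = 587.25
  black smooth-coated: 1044 × 3/16 = 195.75
  white rough-coated: 1044 × 3/16 = 195.75
  white smooth-coated: 1044 × 1/16 = 65.25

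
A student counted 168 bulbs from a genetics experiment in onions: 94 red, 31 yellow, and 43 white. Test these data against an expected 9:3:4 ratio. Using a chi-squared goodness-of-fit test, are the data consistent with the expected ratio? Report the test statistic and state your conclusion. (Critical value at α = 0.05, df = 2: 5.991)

Under the 9:3:4 hypothesis (Σ ratio = 16, N = 168):
  red: 168 × 9/16 = 94.5
  yellow: 168 × 3/16 = 31.5
  white: 168 × 4/16 = 42
χ² = Σ (O − E)² / E
  red: (94 − 94.5)² / 94.5 = 0.0026
  yellow: (31 − 31.5)² / 31.5 = 0.0079
  white: (43 − 42)² / 42 = 0.0238
χ² = 0.0026 + 0.0079 + 0.0238 = 0.0343 ≈ 0.034
Degrees of freedom = 3 − 1 = 2; critical value at α = 0.05 is 5.991.
Since 0.034 < 5.991, we fail to reject the null hypothesis — the data are consistent with the 9:3:4 ratio.

0.034; consistent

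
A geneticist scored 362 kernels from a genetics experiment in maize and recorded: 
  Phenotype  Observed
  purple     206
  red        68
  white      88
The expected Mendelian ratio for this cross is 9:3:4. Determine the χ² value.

Total ratio parts = 16. Expected numbers out of 362:
  purple: 362 × 9/16 = 203.625
  red: 362 × 3/16 = 67.875
  white: 362 × 4/16 = 90.5
χ² = Σ (O − E)² / E
  purple: (206 − 203.625)² / 203.625 = 0.0277
  red: (68 − 67.875)² / 67.875 = 0.0002
  white: (88 − 90.5)² / 90.5 = 0.0691
χ² = 0.0277 + 0.0002 + 0.0691 = 0.097

0.097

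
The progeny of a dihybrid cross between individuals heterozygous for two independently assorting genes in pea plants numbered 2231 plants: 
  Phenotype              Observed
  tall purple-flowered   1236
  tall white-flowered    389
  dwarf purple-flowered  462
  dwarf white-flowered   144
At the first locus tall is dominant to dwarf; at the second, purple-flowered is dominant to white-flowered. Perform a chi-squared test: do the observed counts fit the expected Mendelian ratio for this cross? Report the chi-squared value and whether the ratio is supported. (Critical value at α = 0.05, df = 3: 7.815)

A dihybrid F₂ with independent assortment and complete dominance at both loci gives a 9:3:3:1 phenotypic ratio.
The 9:3:3:1 ratio has 16 parts, so with N = 2231 the expected counts are:
  tall purple-flowered: 2231 × 9/16 = 1254.9375
  tall white-flowered: 2231 × 3/16 = 418.3125
  dwarf purple-flowered: 2231 × 3/16 = 418.3125
  dwarf white-flowered: 2231 × 1/16 = 139.4375
χ² = Σ (O − E)² / E
  tall purple-flowered: (1236 − 1254.9375)² / 1254.9375 = 0.2858
  tall white-flowered: (389 − 418.3125)² / 418.3125 = 2.0540
  dwarf purple-flowered: (462 − 418.3125)² / 418.3125 = 4.5626
  dwarf white-flowered: (144 − 139.4375)² / 139.4375 = 0.1493
χ² = 0.2858 + 2.0540 + 4.5626 + 0.1493 = 7.0517 ≈ 7.052
Degrees of freedom = 4 − 1 = 3; critical value at α = 0.05 is 7.815.
Since 7.052 < 7.815, we fail to reject the null hypothesis — the data are consistent with the 9:3:3:1 ratio.

7.052; consistent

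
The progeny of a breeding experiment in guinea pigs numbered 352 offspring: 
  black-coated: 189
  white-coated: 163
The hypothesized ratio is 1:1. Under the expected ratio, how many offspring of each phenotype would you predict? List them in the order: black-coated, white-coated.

Total ratio parts = 2. Expected numbers out of 352:
  black-coated: 352 × 1/2 = 176
  white-coated: 352 × 1/2 = 176

176, 176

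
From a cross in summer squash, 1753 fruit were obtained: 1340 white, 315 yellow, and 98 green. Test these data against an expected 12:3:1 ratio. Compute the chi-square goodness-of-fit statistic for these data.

Expected counts for N = 1753 under a 12:3:1 ratio (total parts = 16):
  white: 1753 × 12/16 = 1314.75
  yellow: 1753 × 3/16 = 328.6875
  green: 1753 × 1/16 = 109.5625
χ² = Σ (O − E)² / E
  white: (1340 − 1314.75)² / 1314.75 = 0.4849
  yellow: (315 − 328.6875)² / 328.6875 = 0.5700
  green: (98 − 109.5625)² / 109.5625 = 1.2202
χ² = 0.4849 + 0.5700 + 1.2202 = 2.2751 ≈ 2.275

2.275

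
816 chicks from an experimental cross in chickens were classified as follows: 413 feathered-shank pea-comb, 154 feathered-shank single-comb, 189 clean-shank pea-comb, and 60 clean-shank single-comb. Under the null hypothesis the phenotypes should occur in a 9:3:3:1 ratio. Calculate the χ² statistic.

14.675

The 9:3:3:1 ratio has 16 parts, so with N = 816 the expected counts are:
  feathered-shank pea-comb: 816 × 9/16 = 459
  feathered-shank single-comb: 816 × 3/16 = 153
  clean-shank pea-comb: 816 × 3/16 = 153
  clean-shank single-comb: 816 × 1/16 = 51
χ² = Σ (O − E)² / E
  feathered-shank pea-comb: (413 − 459)² / 459 = 4.6100
  feathered-shank single-comb: (154 − 153)² / 153 = 0.0065
  clean-shank pea-comb: (189 − 153)² / 153 = 8.4706
  clean-shank single-comb: (60 − 51)² / 51 = 1.5882
χ² = 4.6100 + 0.0065 + 8.4706 + 1.5882 = 14.6753 ≈ 14.675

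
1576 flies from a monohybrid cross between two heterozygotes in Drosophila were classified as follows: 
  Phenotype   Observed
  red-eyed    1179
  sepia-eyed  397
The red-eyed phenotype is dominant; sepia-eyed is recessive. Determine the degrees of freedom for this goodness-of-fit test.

1

For a monohybrid cross between heterozygotes with complete dominance, the expected phenotypic ratio is 3:1.
A goodness-of-fit test with 2 phenotype classes has df = 2 − 1 = 1.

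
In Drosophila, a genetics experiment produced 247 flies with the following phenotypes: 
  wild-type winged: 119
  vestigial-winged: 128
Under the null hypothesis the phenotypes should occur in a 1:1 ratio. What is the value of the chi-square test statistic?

0.328

The 1:1 ratio has 2 parts, so with N = 247 the expected counts are:
  wild-type winged: 247 × 1/2 = 123.5
  vestigial-winged: 247 × 1/2 = 123.5
χ² = Σ (O − E)² / E
  wild-type winged: (119 − 123.5)² / 123.5 = 0.1640
  vestigial-winged: (128 − 123.5)² / 123.5 = 0.1640
χ² = 0.1640 + 0.1640 = 0.328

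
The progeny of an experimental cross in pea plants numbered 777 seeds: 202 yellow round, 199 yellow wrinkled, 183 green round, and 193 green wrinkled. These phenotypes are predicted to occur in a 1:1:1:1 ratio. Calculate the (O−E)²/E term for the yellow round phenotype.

0.309

Expected counts for N = 777 under a 1:1:1:1 ratio (total parts = 4):
  yellow round: 777 × 1/4 = 194.25
  yellow wrinkled: 777 × 1/4 = 194.25
  green round: 777 × 1/4 = 194.25
  green wrinkled: 777 × 1/4 = 194.25
Contribution of yellow round: (202 − 194.25)² / 194.25 = 0.3092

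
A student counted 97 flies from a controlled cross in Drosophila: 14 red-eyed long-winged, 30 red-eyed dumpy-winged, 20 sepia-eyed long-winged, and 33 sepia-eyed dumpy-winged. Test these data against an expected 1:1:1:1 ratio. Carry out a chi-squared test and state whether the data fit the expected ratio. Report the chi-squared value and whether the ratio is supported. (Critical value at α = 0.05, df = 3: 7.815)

Under the 1:1:1:1 hypothesis (Σ ratio = 4, N = 97):
  red-eyed long-winged: 97 × 1/4 = 24.25
  red-eyed dumpy-winged: 97 × 1/4 = 24.25
  sepia-eyed long-winged: 97 × 1/4 = 24.25
  sepia-eyed dumpy-winged: 97 × 1/4 = 24.25
χ² = Σ (O − E)² / E
  red-eyed long-winged: (14 − 24.25)² / 24.25 = 4.3325
  red-eyed dumpy-winged: (30 − 24.25)² / 24.25 = 1.3634
  sepia-eyed long-winged: (20 − 24.25)² / 24.25 = 0.7448
  sepia-eyed dumpy-winged: (33 − 24.25)² / 24.25 = 3.1572
χ² = 4.3325 + 1.3634 + 0.7448 + 3.1572 = 9.5979 ≈ 9.598
Degrees of freedom = 4 − 1 = 3; critical value at α = 0.05 is 7.815.
Since 9.598 > 7.815, we reject the null hypothesis — the data do not fit the 1:1:1:1 ratio.

9.598; not consistent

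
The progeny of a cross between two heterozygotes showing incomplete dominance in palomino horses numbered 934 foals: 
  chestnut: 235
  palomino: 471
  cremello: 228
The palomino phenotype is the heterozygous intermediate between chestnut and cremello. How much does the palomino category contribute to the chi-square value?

With incomplete dominance, a heterozygote × heterozygote cross gives a 1:2:1 phenotypic ratio.
Expected counts for N = 934 under a 1:2:1 ratio (total parts = 4):
  chestnut: 934 × 1/4 = 233.5
  palomino: 934 × 2/4 = 467
  cremello: 934 × 1/4 = 233.5
Contribution of palomino: (471 − 467)² / 467 = 0.0343

0.034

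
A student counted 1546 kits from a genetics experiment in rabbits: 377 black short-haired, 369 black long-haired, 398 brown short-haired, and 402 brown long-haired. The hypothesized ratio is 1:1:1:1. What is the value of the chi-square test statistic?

Total ratio parts = 4. Expected numbers out of 1546:
  black short-haired: 1546 × 1/4 = 386.5
  black long-haired: 1546 × 1/4 = 386.5
  brown short-haired: 1546 × 1/4 = 386.5
  brown long-haired: 1546 × 1/4 = 386.5
χ² = Σ (O − E)² / E
  black short-haired: (377 − 386.5)² / 386.5 = 0.2335
  black long-haired: (369 − 386.5)² / 386.5 = 0.7924
  brown short-haired: (398 − 386.5)² / 386.5 = 0.3422
  brown long-haired: (402 − 386.5)² / 386.5 = 0.6216
χ² = 0.2335 + 0.7924 + 0.3422 + 0.6216 = 1.9897 ≈ 1.990

1.990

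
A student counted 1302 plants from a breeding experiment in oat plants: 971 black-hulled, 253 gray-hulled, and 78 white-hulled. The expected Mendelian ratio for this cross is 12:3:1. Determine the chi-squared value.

Expected counts for N = 1302 under a 12:3:1 ratio (total parts = 16):
  black-hulled: 1302 × 12/16 = 976.5
  gray-hulled: 1302 × 3/16 = 244.125
  white-hulled: 1302 × 1/16 = 81.375
χ² = Σ (O − E)² / E
  black-hulled: (971 − 976.5)² / 976.5 = 0.0310
  gray-hulled: (253 − 244.125)² / 244.125 = 0.3226
  white-hulled: (78 − 81.375)² / 81.375 = 0.1400
χ² = 0.0310 + 0.3226 + 0.1400 = 0.4936 ≈ 0.494

0.494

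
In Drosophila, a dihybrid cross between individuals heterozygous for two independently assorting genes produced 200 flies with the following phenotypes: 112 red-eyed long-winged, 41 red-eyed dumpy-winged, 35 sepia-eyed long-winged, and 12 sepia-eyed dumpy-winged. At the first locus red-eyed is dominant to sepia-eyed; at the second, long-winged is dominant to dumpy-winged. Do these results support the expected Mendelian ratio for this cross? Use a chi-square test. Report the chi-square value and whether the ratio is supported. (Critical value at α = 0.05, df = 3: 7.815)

A dihybrid F₂ with independent assortment and complete dominance at both loci gives a 9:3:3:1 phenotypic ratio.
Expected counts for N = 200 under a 9:3:3:1 ratio (total parts = 16):
  red-eyed long-winged: 200 × 9/16 = 112.5
  red-eyed dumpy-winged: 200 × 3/16 = 37.5
  sepia-eyed long-winged: 200 × 3/16 = 37.5
  sepia-eyed dumpy-winged: 200 × 1/16 = 12.5
χ² = Σ (O − E)² / E
  red-eyed long-winged: (112 − 112.5)² / 112.5 = 0.0022
  red-eyed dumpy-winged: (41 − 37.5)² / 37.5 = 0.3267
  sepia-eyed long-winged: (35 − 37.5)² / 37.5 = 0.1667
  sepia-eyed dumpy-winged: (12 − 12.5)² / 12.5 = 0.0200
χ² = 0.0022 + 0.3267 + 0.1667 + 0.0200 = 0.5156 ≈ 0.516
Degrees of freedom = 4 − 1 = 3; critical value at α = 0.05 is 7.815.
Since 0.516 < 7.815, we fail to reject the null hypothesis — the data are consistent with the 9:3:3:1 ratio.

0.516; consistent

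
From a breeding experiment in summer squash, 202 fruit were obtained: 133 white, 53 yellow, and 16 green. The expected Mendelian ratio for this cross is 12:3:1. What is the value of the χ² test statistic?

9.201

Under the 12:3:1 hypothesis (Σ ratio = 16, N = 202):
  white: 202 × 12/16 = 151.5
  yellow: 202 × 3/16 = 37.875
  green: 202 × 1/16 = 12.625
χ² = Σ (O − E)² / E
  white: (133 − 151.5)² / 151.5 = 2.2591
  yellow: (53 − 37.875)² / 37.875 = 6.0400
  green: (16 − 12.625)² / 12.625 = 0.9022
χ² = 2.2591 + 6.0400 + 0.9022 = 9.2013 ≈ 9.201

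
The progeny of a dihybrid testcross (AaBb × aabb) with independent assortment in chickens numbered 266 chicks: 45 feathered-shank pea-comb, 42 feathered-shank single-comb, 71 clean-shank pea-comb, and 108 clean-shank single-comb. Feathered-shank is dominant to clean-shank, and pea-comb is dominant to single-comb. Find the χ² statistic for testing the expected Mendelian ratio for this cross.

A dihybrid testcross with independent assortment gives a 1:1:1:1 ratio.
Expected counts for N = 266 under a 1:1:1:1 ratio (total parts = 4):
  feathered-shank pea-comb: 266 × 1/4 = 66.5
  feathered-shank single-comb: 266 × 1/4 = 66.5
  clean-shank pea-comb: 266 × 1/4 = 66.5
  clean-shank single-comb: 266 × 1/4 = 66.5
χ² = Σ (O − E)² / E
  feathered-shank pea-comb: (45 − 66.5)² / 66.5 = 6.9511
  feathered-shank single-comb: (42 − 66.5)² / 66.5 = 9.0263
  clean-shank pea-comb: (71 − 66.5)² / 66.5 = 0.3045
  clean-shank single-comb: (108 − 66.5)² / 66.5 = 25.8985
χ² = 6.9511 + 9.0263 + 0.3045 + 25.8985 = 42.1804 ≈ 42.180

42.180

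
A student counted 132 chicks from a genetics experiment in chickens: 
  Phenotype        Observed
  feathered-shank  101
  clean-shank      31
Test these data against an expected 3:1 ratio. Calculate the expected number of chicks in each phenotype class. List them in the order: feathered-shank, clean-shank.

99, 33

Under the 3:1 hypothesis (Σ ratio = 4, N = 132):
  feathered-shank: 132 × 3/4 = 99
  clean-shank: 132 × 1/4 = 33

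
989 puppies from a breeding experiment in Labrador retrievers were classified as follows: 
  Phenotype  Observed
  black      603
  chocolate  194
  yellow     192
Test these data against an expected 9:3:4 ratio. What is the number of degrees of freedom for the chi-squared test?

A goodness-of-fit test with 3 phenotype classes has df = 3 − 1 = 2.

2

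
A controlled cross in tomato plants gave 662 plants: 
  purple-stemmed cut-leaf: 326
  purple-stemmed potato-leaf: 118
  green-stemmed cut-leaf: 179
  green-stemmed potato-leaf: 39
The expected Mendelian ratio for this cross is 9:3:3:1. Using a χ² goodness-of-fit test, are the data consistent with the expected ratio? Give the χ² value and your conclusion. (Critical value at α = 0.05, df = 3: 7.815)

Under the 9:3:3:1 hypothesis (Σ ratio = 16, N = 662):
  purple-stemmed cut-leaf: 662 × 9/16 = 372.375
  purple-stemmed potato-leaf: 662 × 3/16 = 124.125
  green-stemmed cut-leaf: 662 × 3/16 = 124.125
  green-stemmed potato-leaf: 662 × 1/16 = 41.375
χ² = Σ (O − E)² / E
  purple-stemmed cut-leaf: (326 − 372.375)² / 372.375 = 5.7755
  purple-stemmed potato-leaf: (118 − 124.125)² / 124.125 = 0.3022
  green-stemmed cut-leaf: (179 − 124.125)² / 124.125 = 24.2599
  green-stemmed potato-leaf: (39 − 41.375)² / 41.375 = 0.1363
χ² = 5.7755 + 0.3022 + 24.2599 + 0.1363 = 30.4739 ≈ 30.474
Degrees of freedom = 4 − 1 = 3; critical value at α = 0.05 is 7.815.
Since 30.474 > 7.815, we reject the null hypothesis — the data do not fit the 9:3:3:1 ratio.

30.474; not consistent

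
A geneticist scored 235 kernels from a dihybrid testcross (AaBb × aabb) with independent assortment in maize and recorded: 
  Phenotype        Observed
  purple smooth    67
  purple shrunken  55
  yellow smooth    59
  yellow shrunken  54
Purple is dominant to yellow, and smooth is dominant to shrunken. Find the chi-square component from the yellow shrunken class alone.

A dihybrid testcross with independent assortment gives a 1:1:1:1 ratio.
The 1:1:1:1 ratio has 4 parts, so with N = 235 the expected counts are:
  purple smooth: 235 × 1/4 = 58.75
  purple shrunken: 235 × 1/4 = 58.75
  yellow smooth: 235 × 1/4 = 58.75
  yellow shrunken: 235 × 1/4 = 58.75
Contribution of yellow shrunken: (54 − 58.75)² / 58.75 = 0.3840

0.384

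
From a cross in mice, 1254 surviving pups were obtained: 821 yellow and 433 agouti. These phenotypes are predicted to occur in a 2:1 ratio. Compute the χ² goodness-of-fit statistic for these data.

0.807

The 2:1 ratio has 3 parts, so with N = 1254 the expected counts are:
  yellow: 1254 × 2/3 = 836
  agouti: 1254 × 1/3 = 418
χ² = Σ (O − E)² / E
  yellow: (821 − 836)² / 836 = 0.2691
  agouti: (433 − 418)² / 418 = 0.5383
χ² = 0.2691 + 0.5383 = 0.8074 ≈ 0.807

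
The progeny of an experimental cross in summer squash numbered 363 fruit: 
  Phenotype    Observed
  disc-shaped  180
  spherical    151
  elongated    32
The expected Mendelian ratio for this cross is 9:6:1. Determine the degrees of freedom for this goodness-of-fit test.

A goodness-of-fit test with 3 phenotype classes has df = 3 − 1 = 2.

2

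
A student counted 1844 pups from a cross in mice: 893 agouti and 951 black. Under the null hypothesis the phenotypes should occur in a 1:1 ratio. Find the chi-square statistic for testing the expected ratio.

Total ratio parts = 2. Expected numbers out of 1844:
  agouti: 1844 × 1/2 = 922
  black: 1844 × 1/2 = 922
χ² = Σ (O − E)² / E
  agouti: (893 − 922)² / 922 = 0.9121
  black: (951 − 922)² / 922 = 0.9121
χ² = 0.9121 + 0.9121 = 1.8242 ≈ 1.824

1.824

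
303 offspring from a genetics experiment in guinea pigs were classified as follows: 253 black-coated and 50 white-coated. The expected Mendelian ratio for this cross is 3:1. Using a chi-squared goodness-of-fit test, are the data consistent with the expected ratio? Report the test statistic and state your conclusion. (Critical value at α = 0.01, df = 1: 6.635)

11.671; not consistent

Total ratio parts = 4. Expected numbers out of 303:
  black-coated: 303 × 3/4 = 227.25
  white-coated: 303 × 1/4 = 75.75
χ² = Σ (O − E)² / E
  black-coated: (253 − 227.25)² / 227.25 = 2.9178
  white-coated: (50 − 75.75)² / 75.75 = 8.7533
χ² = 2.9178 + 8.7533 = 11.6711 ≈ 11.671
Degrees of freedom = 2 − 1 = 1; critical value at α = 0.01 is 6.635.
Since 11.671 > 6.635, we reject the null hypothesis — the data do not fit the 3:1 ratio.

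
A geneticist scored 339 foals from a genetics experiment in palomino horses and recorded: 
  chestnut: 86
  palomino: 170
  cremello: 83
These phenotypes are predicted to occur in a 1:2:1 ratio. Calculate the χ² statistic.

Total ratio parts = 4. Expected numbers out of 339:
  chestnut: 339 × 1/4 = 84.75
  palomino: 339 × 2/4 = 169.5
  cremello: 339 × 1/4 = 84.75
χ² = Σ (O − E)² / E
  chestnut: (86 − 84.75)² / 84.75 = 0.0184
  palomino: (170 − 169.5)² / 169.5 = 0.0015
  cremello: (83 − 84.75)² / 84.75 = 0.0361
χ² = 0.0184 + 0.0015 + 0.0361 = 0.056

0.056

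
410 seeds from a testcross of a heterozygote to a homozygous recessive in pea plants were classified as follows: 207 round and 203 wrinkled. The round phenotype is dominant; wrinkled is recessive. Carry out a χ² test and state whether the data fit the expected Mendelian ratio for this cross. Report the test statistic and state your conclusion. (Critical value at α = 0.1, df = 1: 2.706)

A testcross of a heterozygote (Aa × aa) gives a 1:1 phenotypic ratio.
The 1:1 ratio has 2 parts, so with N = 410 the expected counts are:
  round: 410 × 1/2 = 205
  wrinkled: 410 × 1/2 = 205
χ² = Σ (O − E)² / E
  round: (207 − 205)² / 205 = 0.0195
  wrinkled: (203 − 205)² / 205 = 0.0195
χ² = 0.0195 + 0.0195 = 0.039
Degrees of freedom = 2 − 1 = 1; critical value at α = 0.1 is 2.706.
Since 0.039 < 2.706, we fail to reject the null hypothesis — the data are consistent with the 1:1 ratio.

0.039; consistent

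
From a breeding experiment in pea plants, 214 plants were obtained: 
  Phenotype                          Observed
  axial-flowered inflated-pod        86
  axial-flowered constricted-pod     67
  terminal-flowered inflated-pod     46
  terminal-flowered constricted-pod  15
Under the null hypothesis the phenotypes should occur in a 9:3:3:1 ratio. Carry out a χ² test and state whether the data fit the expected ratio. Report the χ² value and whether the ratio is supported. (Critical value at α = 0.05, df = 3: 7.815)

28.874; not consistent

Total ratio parts = 16. Expected numbers out of 214:
  axial-flowered inflated-pod: 214 × 9/16 = 120.375
  axial-flowered constricted-pod: 214 × 3/16 = 40.125
  terminal-flowered inflated-pod: 214 × 3/16 = 40.125
  terminal-flowered constricted-pod: 214 × 1/16 = 13.375
χ² = Σ (O − E)² / E
  axial-flowered inflated-pod: (86 − 120.375)² / 120.375 = 9.8163
  axial-flowered constricted-pod: (67 − 40.125)² / 40.125 = 18.0004
  terminal-flowered inflated-pod: (46 − 40.125)² / 40.125 = 0.8602
  terminal-flowered constricted-pod: (15 − 13.375)² / 13.375 = 0.1974
χ² = 9.8163 + 18.0004 + 0.8602 + 0.1974 = 28.8743 ≈ 28.874
Degrees of freedom = 4 − 1 = 3; critical value at α = 0.05 is 7.815.
Since 28.874 > 7.815, we reject the null hypothesis — the data do not fit the 9:3:3:1 ratio.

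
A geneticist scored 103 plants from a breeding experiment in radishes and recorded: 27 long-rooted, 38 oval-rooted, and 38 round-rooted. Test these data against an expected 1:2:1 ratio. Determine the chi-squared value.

9.427

The 1:2:1 ratio has 4 parts, so with N = 103 the expected counts are:
  long-rooted: 103 × 1/4 = 25.75
  oval-rooted: 103 × 2/4 = 51.5
  round-rooted: 103 × 1/4 = 25.75
χ² = Σ (O − E)² / E
  long-rooted: (27 − 25.75)² / 25.75 = 0.0607
  oval-rooted: (38 − 51.5)² / 51.5 = 3.5388
  round-rooted: (38 − 25.75)² / 25.75 = 5.8277
χ² = 0.0607 + 3.5388 + 5.8277 = 9.4272 ≈ 9.427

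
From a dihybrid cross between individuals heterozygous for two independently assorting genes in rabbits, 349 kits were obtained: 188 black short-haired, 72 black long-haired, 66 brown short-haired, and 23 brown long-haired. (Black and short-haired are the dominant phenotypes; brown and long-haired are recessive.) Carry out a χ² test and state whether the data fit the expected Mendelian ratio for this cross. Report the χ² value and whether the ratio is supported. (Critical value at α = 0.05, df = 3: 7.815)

A dihybrid F₂ with independent assortment and complete dominance at both loci gives a 9:3:3:1 phenotypic ratio.
The 9:3:3:1 ratio has 16 parts, so with N = 349 the expected counts are:
  black short-haired: 349 × 9/16 = 196.3125
  black long-haired: 349 × 3/16 = 65.4375
  brown short-haired: 349 × 3/16 = 65.4375
  brown long-haired: 349 × 1/16 = 21.8125
χ² = Σ (O − E)² / E
  black short-haired: (188 − 196.3125)² / 196.3125 = 0.3520
  black long-haired: (72 − 65.4375)² / 65.4375 = 0.6581
  brown short-haired: (66 − 65.4375)² / 65.4375 = 0.0048
  brown long-haired: (23 − 21.8125)² / 21.8125 = 0.0646
χ² = 0.3520 + 0.6581 + 0.0048 + 0.0646 = 1.0795 ≈ 1.080
Degrees of freedom = 4 − 1 = 3; critical value at α = 0.05 is 7.815.
Since 1.080 < 7.815, we fail to reject the null hypothesis — the data are consistent with the 9:3:3:1 ratio.

1.080; consistent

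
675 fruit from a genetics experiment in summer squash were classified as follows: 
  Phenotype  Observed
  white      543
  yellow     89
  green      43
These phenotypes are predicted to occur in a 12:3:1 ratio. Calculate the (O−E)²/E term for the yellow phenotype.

The 12:3:1 ratio has 16 parts, so with N = 675 the expected counts are:
  white: 675 × 12/16 = 506.25
  yellow: 675 × 3/16 = 126.5625
  green: 675 × 1/16 = 42.1875
Contribution of yellow: (89 − 126.5625)² / 126.5625 = 11.1482

11.148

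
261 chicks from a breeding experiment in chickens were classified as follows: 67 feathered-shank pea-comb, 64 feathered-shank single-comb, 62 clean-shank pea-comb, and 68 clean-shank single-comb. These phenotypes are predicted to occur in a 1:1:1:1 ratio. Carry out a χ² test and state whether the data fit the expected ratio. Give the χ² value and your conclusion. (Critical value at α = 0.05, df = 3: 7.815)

0.349; consistent

The 1:1:1:1 ratio has 4 parts, so with N = 261 the expected counts are:
  feathered-shank pea-comb: 261 × 1/4 = 65.25
  feathered-shank single-comb: 261 × 1/4 = 65.25
  clean-shank pea-comb: 261 × 1/4 = 65.25
  clean-shank single-comb: 261 × 1/4 = 65.25
χ² = Σ (O − E)² / E
  feathered-shank pea-comb: (67 − 65.25)² / 65.25 = 0.0469
  feathered-shank single-comb: (64 − 65.25)² / 65.25 = 0.0239
  clean-shank pea-comb: (62 − 65.25)² / 65.25 = 0.1619
  clean-shank single-comb: (68 − 65.25)² / 65.25 = 0.1159
χ² = 0.0469 + 0.0239 + 0.1619 + 0.1159 = 0.3486 ≈ 0.349
Degrees of freedom = 4 − 1 = 3; critical value at α = 0.05 is 7.815.
Since 0.349 < 7.815, we fail to reject the null hypothesis — the data are consistent with the 1:1:1:1 ratio.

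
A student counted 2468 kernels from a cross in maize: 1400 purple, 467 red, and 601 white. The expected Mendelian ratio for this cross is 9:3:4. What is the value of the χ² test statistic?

Total ratio parts = 16. Expected numbers out of 2468:
  purple: 2468 × 9/16 = 1388.25
  red: 2468 × 3/16 = 462.75
  white: 2468 × 4/16 = 617
χ² = Σ (O − E)² / E
  purple: (1400 − 1388.25)² / 1388.25 = 0.0995
  red: (467 − 462.75)² / 462.75 = 0.0390
  white: (601 − 617)² / 617 = 0.4149
χ² = 0.0995 + 0.0390 + 0.4149 = 0.5534 ≈ 0.553

0.553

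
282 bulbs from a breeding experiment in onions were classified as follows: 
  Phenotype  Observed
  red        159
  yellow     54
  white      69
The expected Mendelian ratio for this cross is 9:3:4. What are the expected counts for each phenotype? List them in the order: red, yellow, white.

The 9:3:4 ratio has 16 parts, so with N = 282 the expected counts are:
  red: 282 × 9/16 = 158.625
  yellow: 282 × 3/16 = 52.875
  white: 282 × 4/16 = 70.5

158.625, 52.875, 70.5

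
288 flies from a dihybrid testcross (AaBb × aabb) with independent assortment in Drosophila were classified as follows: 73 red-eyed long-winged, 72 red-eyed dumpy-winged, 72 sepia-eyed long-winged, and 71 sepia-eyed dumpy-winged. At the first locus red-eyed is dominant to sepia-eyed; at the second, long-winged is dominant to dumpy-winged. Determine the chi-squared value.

0.028

A dihybrid testcross with independent assortment gives a 1:1:1:1 ratio.
Total ratio parts = 4. Expected numbers out of 288:
  red-eyed long-winged: 288 × 1/4 = 72
  red-eyed dumpy-winged: 288 × 1/4 = 72
  sepia-eyed long-winged: 288 × 1/4 = 72
  sepia-eyed dumpy-winged: 288 × 1/4 = 72
χ² = Σ (O − E)² / E
  red-eyed long-winged: (73 − 72)² / 72 = 0.0139
  red-eyed dumpy-winged: (72 − 72)² / 72 = 0.0000
  sepia-eyed long-winged: (72 − 72)² / 72 = 0.0000
  sepia-eyed dumpy-winged: (71 − 72)² / 72 = 0.0139
χ² = 0.0139 + 0.0000 + 0.0000 + 0.0139 = 0.0278 ≈ 0.028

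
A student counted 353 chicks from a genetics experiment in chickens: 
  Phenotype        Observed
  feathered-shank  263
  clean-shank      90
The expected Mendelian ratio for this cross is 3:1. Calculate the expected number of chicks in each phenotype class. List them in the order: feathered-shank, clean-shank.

264.75, 88.25

Expected counts for N = 353 under a 3:1 ratio (total parts = 4):
  feathered-shank: 353 × 3/4 = 264.75
  clean-shank: 353 × 1/4 = 88.25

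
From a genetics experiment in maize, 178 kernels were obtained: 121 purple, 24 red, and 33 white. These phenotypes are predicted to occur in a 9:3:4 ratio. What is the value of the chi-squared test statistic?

Expected counts for N = 178 under a 9:3:4 ratio (total parts = 16):
  purple: 178 × 9/16 = 100.125
  red: 178 × 3/16 = 33.375
  white: 178 × 4/16 = 44.5
χ² = Σ (O − E)² / E
  purple: (121 − 100.125)² / 100.125 = 4.3522
  red: (24 − 33.375)² / 33.375 = 2.6334
  white: (33 − 44.5)² / 44.5 = 2.9719
χ² = 4.3522 + 2.6334 + 2.9719 = 9.9575 ≈ 9.958

9.958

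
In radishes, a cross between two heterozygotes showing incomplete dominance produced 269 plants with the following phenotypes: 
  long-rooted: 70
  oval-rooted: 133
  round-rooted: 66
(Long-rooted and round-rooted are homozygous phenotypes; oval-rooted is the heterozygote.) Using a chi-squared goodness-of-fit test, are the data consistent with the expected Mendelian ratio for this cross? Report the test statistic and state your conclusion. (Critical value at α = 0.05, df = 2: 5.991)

0.152; consistent

With incomplete dominance, a heterozygote × heterozygote cross gives a 1:2:1 phenotypic ratio.
The 1:2:1 ratio has 4 parts, so with N = 269 the expected counts are:
  long-rooted: 269 × 1/4 = 67.25
  oval-rooted: 269 × 2/4 = 134.5
  round-rooted: 269 × 1/4 = 67.25
χ² = Σ (O − E)² / E
  long-rooted: (70 − 67.25)² / 67.25 = 0.1125
  oval-rooted: (133 − 134.5)² / 134.5 = 0.0167
  round-rooted: (66 − 67.25)² / 67.25 = 0.0232
χ² = 0.1125 + 0.0167 + 0.0232 = 0.1524 ≈ 0.152
Degrees of freedom = 3 − 1 = 2; critical value at α = 0.05 is 5.991.
Since 0.152 < 5.991, we fail to reject the null hypothesis — the data are consistent with the 1:2:1 ratio.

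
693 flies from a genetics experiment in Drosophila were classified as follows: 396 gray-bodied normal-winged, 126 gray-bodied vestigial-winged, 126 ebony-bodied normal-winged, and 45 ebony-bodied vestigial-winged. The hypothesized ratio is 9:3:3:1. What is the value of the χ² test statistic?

0.403

Total ratio parts = 16. Expected numbers out of 693:
  gray-bodied normal-winged: 693 × 9/16 = 389.8125
  gray-bodied vestigial-winged: 693 × 3/16 = 129.9375
  ebony-bodied normal-winged: 693 × 3/16 = 129.9375
  ebony-bodied vestigial-winged: 693 × 1/16 = 43.3125
χ² = Σ (O − E)² / E
  gray-bodied normal-winged: (396 − 389.8125)² / 389.8125 = 0.0982
  gray-bodied vestigial-winged: (126 − 129.9375)² / 129.9375 = 0.1193
  ebony-bodied normal-winged: (126 − 129.9375)² / 129.9375 = 0.1193
  ebony-bodied vestigial-winged: (45 − 43.3125)² / 43.3125 = 0.0657
χ² = 0.0982 + 0.1193 + 0.1193 + 0.0657 = 0.4025 ≈ 0.403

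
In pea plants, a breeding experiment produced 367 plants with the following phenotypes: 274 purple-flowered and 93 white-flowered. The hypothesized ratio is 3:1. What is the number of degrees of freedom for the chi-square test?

1

A goodness-of-fit test with 2 phenotype classes has df = 2 − 1 = 1.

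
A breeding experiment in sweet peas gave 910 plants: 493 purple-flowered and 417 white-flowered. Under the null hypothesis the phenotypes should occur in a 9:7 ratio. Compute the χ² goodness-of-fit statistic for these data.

1.591

Total ratio parts = 16. Expected numbers out of 910:
  purple-flowered: 910 × 9/16 = 511.875
  white-flowered: 910 × 7/16 = 398.125
χ² = Σ (O − E)² / E
  purple-flowered: (493 − 511.875)² / 511.875 = 0.6960
  white-flowered: (417 − 398.125)² / 398.125 = 0.8949
χ² = 0.6960 + 0.8949 = 1.5909 ≈ 1.591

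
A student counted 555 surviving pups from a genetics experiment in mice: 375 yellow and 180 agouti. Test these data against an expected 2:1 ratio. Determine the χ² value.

Total ratio parts = 3. Expected numbers out of 555:
  yellow: 555 × 2/3 = 370
  agouti: 555 × 1/3 = 185
χ² = Σ (O − E)² / E
  yellow: (375 − 370)² / 370 = 0.0676
  agouti: (180 − 185)² / 185 = 0.1351
χ² = 0.0676 + 0.1351 = 0.2027 ≈ 0.203

0.203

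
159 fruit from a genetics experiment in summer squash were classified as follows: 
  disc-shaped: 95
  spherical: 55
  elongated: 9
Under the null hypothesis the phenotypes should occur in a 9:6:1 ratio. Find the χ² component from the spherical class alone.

0.359

The 9:6:1 ratio has 16 parts, so with N = 159 the expected counts are:
  disc-shaped: 159 × 9/16 = 89.4375
  spherical: 159 × 6/16 = 59.625
  elongated: 159 × 1/16 = 9.9375
Contribution of spherical: (55 − 59.625)² / 59.625 = 0.3588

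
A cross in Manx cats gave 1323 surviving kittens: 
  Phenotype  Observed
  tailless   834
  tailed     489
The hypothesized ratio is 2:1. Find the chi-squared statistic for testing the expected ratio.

Under the 2:1 hypothesis (Σ ratio = 3, N = 1323):
  tailless: 1323 × 2/3 = 882
  tailed: 1323 × 1/3 = 441
χ² = Σ (O − E)² / E
  tailless: (834 − 882)² / 882 = 2.6122
  tailed: (489 − 441)² / 441 = 5.2245
χ² = 2.6122 + 5.2245 = 7.8367 ≈ 7.837

7.837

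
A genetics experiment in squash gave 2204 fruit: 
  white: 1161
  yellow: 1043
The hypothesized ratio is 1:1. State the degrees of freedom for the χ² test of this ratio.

1

A goodness-of-fit test with 2 phenotype classes has df = 2 − 1 = 1.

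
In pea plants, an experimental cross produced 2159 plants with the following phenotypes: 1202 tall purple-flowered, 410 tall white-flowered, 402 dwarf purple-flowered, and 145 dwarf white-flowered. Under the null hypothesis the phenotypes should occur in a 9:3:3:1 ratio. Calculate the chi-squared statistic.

0.964

Total ratio parts = 16. Expected numbers out of 2159:
  tall purple-flowered: 2159 × 9/16 = 1214.4375
  tall white-flowered: 2159 × 3/16 = 404.8125
  dwarf purple-flowered: 2159 × 3/16 = 404.8125
  dwarf white-flowered: 2159 × 1/16 = 134.9375
χ² = Σ (O − E)² / E
  tall purple-flowered: (1202 − 1214.4375)² / 1214.4375 = 0.1274
  tall white-flowered: (410 − 404.8125)² / 404.8125 = 0.0665
  dwarf purple-flowered: (402 − 404.8125)² / 404.8125 = 0.0195
  dwarf white-flowered: (145 − 134.9375)² / 134.9375 = 0.7504
χ² = 0.1274 + 0.0665 + 0.0195 + 0.7504 = 0.9638 ≈ 0.964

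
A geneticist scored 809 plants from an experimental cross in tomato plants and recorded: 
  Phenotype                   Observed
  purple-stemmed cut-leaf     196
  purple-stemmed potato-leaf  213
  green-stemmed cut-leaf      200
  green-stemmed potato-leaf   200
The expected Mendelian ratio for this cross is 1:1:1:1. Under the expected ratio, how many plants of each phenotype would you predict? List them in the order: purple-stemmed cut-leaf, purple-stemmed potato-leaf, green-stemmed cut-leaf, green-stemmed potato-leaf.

202.25, 202.25, 202.25, 202.25

Total ratio parts = 4. Expected numbers out of 809:
  purple-stemmed cut-leaf: 809 × 1/4 = 202.25
  purple-stemmed potato-leaf: 809 × 1/4 = 202.25
  green-stemmed cut-leaf: 809 × 1/4 = 202.25
  green-stemmed potato-leaf: 809 × 1/4 = 202.25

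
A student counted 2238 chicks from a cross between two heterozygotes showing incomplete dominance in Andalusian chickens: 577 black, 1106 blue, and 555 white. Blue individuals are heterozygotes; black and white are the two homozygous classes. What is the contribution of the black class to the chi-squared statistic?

With incomplete dominance, a heterozygote × heterozygote cross gives a 1:2:1 phenotypic ratio.
Total ratio parts = 4. Expected numbers out of 2238:
  black: 2238 × 1/4 = 559.5
  blue: 2238 × 2/4 = 1119
  white: 2238 × 1/4 = 559.5
Contribution of black: (577 − 559.5)² / 559.5 = 0.5474

0.547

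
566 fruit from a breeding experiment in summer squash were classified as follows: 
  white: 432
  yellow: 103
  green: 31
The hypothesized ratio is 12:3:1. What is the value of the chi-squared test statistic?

Total ratio parts = 16. Expected numbers out of 566:
  white: 566 × 12/16 = 424.5
  yellow: 566 × 3/16 = 106.125
  green: 566 × 1/16 = 35.375
χ² = Σ (O − E)² / E
  white: (432 − 424.5)² / 424.5 = 0.1325
  yellow: (103 − 106.125)² / 106.125 = 0.0920
  green: (31 − 35.375)² / 35.375 = 0.5411
χ² = 0.1325 + 0.0920 + 0.5411 = 0.7656 ≈ 0.766

0.766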